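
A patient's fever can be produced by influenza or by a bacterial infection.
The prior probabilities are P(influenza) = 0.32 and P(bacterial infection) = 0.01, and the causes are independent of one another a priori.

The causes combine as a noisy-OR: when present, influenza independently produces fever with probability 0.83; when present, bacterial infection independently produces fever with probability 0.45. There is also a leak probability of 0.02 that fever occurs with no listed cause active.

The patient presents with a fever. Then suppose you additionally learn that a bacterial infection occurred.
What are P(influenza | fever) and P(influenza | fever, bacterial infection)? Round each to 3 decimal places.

Under noisy-OR, P(fever | causes) = 1 − (1−0.02)·∏(1−qᵢ) over the active causes.
Weight on influenza=true, given the evidence: 0.264021 + 0.002907 = 0.266928
The normalizing constant is 0.02·0.68·0.99 + 0.461·0.68·0.01 + 0.8334·0.32·0.99 + 0.90837·0.32·0.01 = 0.283527
Posterior = 0.266928 / 0.283527 ≈ 0.941

Now also conditioning on bacterial infection=true:
By total probability over both values of influenza:
  P(fever | bacterial infection) = 0.461*0.68 + 0.90837*0.32
        = 0.313480 + 0.290678 = 0.604158
The terms with influenza present sum to 0.290678, so
  P(influenza | fever, bacterial infection) = 0.290678 / 0.604158 ≈ 0.481
The drop from 0.941 to 0.481 is the explaining-away (discounting) effect.

P(influenza | fever) ≈ 0.941; P(influenza | fever, bacterial infection) ≈ 0.481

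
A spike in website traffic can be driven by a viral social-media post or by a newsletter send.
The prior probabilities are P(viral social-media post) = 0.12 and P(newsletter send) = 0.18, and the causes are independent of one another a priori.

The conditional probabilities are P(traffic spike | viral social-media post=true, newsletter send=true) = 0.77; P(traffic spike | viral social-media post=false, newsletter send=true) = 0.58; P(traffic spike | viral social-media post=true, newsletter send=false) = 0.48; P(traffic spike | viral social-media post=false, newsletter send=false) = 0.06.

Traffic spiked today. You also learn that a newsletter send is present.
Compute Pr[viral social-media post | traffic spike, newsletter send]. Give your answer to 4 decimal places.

P(traffic spike | newsletter send) = 0.58*0.88 + 0.77*0.12 = 0.510400 + 0.092400 = 0.602800
Of this, 0.092400 comes from 0.77*0.12 (the viral social-media post=true cases).
So P(viral social-media post | traffic spike, newsletter send) = 0.092400/0.602800 ≈ 0.1533.

Pr[viral social-media post | traffic spike, newsletter send] ≈ 0.1533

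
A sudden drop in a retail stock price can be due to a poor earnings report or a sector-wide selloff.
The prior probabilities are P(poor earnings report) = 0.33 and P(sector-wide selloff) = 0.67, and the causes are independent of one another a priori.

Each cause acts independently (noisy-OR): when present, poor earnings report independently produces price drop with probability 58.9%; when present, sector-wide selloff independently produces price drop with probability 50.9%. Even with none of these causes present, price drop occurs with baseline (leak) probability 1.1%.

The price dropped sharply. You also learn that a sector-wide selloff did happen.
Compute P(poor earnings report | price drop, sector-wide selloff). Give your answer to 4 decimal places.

P(poor earnings report | price drop, sector-wide selloff) ≈ 0.4339

Under noisy-OR, P(price drop | causes) = 1 − (1−0.011)·∏(1−qᵢ) over the active causes.
Sum P(price drop|·) weighted by the priors over both values of poor earnings report:
  P(price drop | sector-wide selloff) = 0.514401×0.67 + 0.800419×0.33
        = 0.344649 + 0.264138 = 0.608787
The terms with poor earnings report present sum to 0.264138, so
  P(poor earnings report | price drop, sector-wide selloff) = 0.264138 / 0.608787 ≈ 0.4339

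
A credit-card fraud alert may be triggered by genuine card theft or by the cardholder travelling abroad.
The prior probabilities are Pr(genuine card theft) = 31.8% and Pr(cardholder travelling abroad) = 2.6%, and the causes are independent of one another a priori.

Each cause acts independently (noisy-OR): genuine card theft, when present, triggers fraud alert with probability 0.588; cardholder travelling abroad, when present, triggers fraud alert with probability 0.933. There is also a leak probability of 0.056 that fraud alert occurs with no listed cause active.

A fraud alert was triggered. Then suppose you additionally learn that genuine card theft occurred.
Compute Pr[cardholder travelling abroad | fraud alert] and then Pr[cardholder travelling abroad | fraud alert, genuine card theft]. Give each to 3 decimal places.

Pr[cardholder travelling abroad | fraud alert] ≈ 0.098; Pr[cardholder travelling abroad | fraud alert, genuine card theft] ≈ 0.041

Under noisy-OR, P(fraud alert | causes) = 1 − (1−0.056)·∏(1−qᵢ) over the active causes.
For the numerator, keep only cardholder travelling abroad=true terms: 0.016610 + 0.008053 = 0.024663
Denominator P(fraud alert): 0.056·0.682·0.974 + 0.936752·0.682·0.026 + 0.611072·0.318·0.974 + 0.973942·0.318·0.026 = 0.251131
Posterior = 0.024663 / 0.251131 ≈ 0.098

Now condition on the additional information:
P(fraud alert | genuine card theft) = 0.611072*0.974 + 0.973942*0.026 = 0.595184 + 0.025322 = 0.620506
The cardholder travelling abroad-present share is 0.973942*0.026 = 0.025322.
P(cardholder travelling abroad | fraud alert, genuine card theft) = 0.025322 / 0.620506 ≈ 0.041
This is intercausal reasoning (explaining away): once genuine card theft accounts for the fraud alert, cardholder travelling abroad becomes less likely.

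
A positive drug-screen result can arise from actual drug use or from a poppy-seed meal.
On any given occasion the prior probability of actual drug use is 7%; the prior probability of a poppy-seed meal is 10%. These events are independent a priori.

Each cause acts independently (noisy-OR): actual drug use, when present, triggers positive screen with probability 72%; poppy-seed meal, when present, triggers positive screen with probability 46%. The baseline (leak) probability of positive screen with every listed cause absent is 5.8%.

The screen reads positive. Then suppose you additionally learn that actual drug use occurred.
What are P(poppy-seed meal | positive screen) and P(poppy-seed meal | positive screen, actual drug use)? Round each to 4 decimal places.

P(poppy-seed meal | positive screen) ≈ 0.3526; P(poppy-seed meal | positive screen, actual drug use) ≈ 0.1146

Under noisy-OR, P(positive screen | causes) = 1 − (1−0.058)·∏(1−qᵢ) over the active causes.
Sum P(positive screen|·) weighted by the priors over the 4 (actual drug use, poppy-seed meal) configurations:
  P(positive screen) = 0.058×0.93×0.9 + 0.49132×0.93×0.1 + 0.73624×0.07×0.9 + 0.85757×0.07×0.1
        = 0.048546 + 0.045693 + 0.046383 + 0.006003 = 0.146625
Keeping only the poppy-seed meal-present terms gives 0.051696, so
  P(poppy-seed meal | positive screen) = 0.051696 / 0.146625 ≈ 0.3526

With the extra evidence:
Weight on poppy-seed meal=true, given the evidence: 0.85757*0.1 = 0.085757
Normalizer over all consistent configurations: 0.73624*0.9 + 0.85757*0.1 = 0.748373
Posterior = 0.085757 / 0.748373 ≈ 0.1146
— actual drug use explains away the evidence for poppy-seed meal.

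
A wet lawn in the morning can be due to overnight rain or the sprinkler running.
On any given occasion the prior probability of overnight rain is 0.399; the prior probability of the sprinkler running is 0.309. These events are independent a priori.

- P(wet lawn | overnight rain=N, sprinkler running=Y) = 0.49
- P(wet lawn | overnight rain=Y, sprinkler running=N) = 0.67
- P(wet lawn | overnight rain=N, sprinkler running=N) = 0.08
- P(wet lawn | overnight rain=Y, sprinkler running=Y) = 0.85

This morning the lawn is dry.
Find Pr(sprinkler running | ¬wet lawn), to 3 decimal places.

Pr(sprinkler running | ¬wet lawn) ≈ 0.193

P(¬wet lawn) = 0.92×0.601×0.691 + 0.51×0.601×0.309 + 0.33×0.399×0.691 + 0.15×0.399×0.309 = 0.382068 + 0.094712 + 0.090984 + 0.018494 = 0.586258
Of this, 0.113206 comes from 0.094712 + 0.018494 (the sprinkler running=true cases).
P(sprinkler running | ¬wet lawn) = 0.113206 / 0.586258 ≈ 0.193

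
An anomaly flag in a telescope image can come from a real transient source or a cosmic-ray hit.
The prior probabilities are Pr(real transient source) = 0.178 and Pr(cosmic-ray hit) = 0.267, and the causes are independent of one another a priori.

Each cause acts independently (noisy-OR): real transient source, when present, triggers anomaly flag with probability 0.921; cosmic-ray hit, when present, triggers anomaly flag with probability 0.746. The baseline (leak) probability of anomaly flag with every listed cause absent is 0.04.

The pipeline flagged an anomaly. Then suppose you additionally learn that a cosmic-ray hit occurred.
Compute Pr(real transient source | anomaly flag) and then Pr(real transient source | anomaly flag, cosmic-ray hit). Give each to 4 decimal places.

Pr(real transient source | anomaly flag) ≈ 0.4680; Pr(real transient source | anomaly flag, cosmic-ray hit) ≈ 0.2193

Under noisy-OR, P(anomaly flag | causes) = 1 − (1−0.04)·∏(1−qᵢ) over the active causes.
For the numerator, keep only real transient source=true terms: 0.120579 + 0.046611 = 0.167190
Denominator P(anomaly flag): 0.04×0.822×0.733 + 0.75616×0.822×0.267 + 0.92416×0.178×0.733 + 0.980737×0.178×0.267 = 0.357248
Posterior = 0.167190 / 0.357248 ≈ 0.4680

With the extra evidence:
P(anomaly flag | cosmic-ray hit) = 0.75616×0.822 + 0.980737×0.178 = 0.621564 + 0.174571 = 0.796135
Of this, 0.174571 comes from 0.980737×0.178 (the real transient source=true cases).
So P(real transient source | anomaly flag, cosmic-ray hit) = 0.174571/0.796135 ≈ 0.2193.
The drop from 0.4680 to 0.2193 is the explaining-away (discounting) effect.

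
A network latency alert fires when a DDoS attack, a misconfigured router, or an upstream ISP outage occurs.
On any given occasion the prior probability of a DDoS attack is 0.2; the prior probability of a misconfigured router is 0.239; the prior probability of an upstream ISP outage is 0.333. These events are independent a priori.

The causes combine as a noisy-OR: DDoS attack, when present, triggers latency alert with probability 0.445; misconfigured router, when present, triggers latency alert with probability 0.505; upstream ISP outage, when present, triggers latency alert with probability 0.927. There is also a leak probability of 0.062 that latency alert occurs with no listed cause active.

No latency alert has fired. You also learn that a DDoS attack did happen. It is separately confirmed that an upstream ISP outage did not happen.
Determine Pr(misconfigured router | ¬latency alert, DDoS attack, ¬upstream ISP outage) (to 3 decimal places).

Pr(misconfigured router | ¬latency alert, DDoS attack, ¬upstream ISP outage) ≈ 0.135

Under noisy-OR, P(latency alert | causes) = 1 − (1−0.062)·∏(1−qᵢ) over the active causes.
For the numerator, keep only misconfigured router=true terms: 0.257692*0.239 = 0.061588
Normalizer over all consistent configurations: 0.52059*0.761 + 0.257692*0.239 = 0.457757
Posterior = 0.061588 / 0.457757 ≈ 0.135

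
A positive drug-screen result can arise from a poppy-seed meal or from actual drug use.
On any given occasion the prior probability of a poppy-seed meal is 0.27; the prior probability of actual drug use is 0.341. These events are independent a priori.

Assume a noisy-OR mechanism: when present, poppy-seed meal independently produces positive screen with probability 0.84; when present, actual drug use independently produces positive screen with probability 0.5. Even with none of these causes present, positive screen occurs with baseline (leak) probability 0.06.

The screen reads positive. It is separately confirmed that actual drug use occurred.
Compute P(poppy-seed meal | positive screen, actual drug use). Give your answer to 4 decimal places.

Under noisy-OR, P(positive screen | causes) = 1 − (1−0.06)·∏(1−qᵢ) over the active causes.
P(positive screen | actual drug use) = 0.53·0.73 + 0.9248·0.27 = 0.386900 + 0.249696 = 0.636596
Of this, 0.249696 comes from 0.9248·0.27 (the poppy-seed meal=true cases).
So P(poppy-seed meal | positive screen, actual drug use) = 0.249696/0.636596 ≈ 0.3922.

P(poppy-seed meal | positive screen, actual drug use) ≈ 0.3922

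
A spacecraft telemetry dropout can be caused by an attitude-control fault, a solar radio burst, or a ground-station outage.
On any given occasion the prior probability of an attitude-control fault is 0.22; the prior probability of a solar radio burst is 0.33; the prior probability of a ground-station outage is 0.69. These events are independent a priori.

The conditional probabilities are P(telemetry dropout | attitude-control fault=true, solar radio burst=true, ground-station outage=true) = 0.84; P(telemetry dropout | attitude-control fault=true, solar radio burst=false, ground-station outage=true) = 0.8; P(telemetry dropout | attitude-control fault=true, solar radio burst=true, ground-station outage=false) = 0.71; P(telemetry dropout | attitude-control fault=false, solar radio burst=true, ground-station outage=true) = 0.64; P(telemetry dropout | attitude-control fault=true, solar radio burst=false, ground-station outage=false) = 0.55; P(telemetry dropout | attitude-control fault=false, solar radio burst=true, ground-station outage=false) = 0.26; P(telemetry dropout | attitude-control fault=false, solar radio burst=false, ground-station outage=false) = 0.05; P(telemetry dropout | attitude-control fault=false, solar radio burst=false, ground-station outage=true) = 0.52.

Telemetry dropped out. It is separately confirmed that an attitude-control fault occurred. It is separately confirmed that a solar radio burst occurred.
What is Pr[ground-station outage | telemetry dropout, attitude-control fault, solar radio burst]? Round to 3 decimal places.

For the numerator, keep only ground-station outage=true terms: 0.84*0.69 = 0.579600
Denominator P(telemetry dropout | attitude-control fault, solar radio burst): 0.71*0.31 + 0.84*0.69 = 0.799700
P(ground-station outage | telemetry dropout, attitude-control fault, solar radio burst) = 0.579600/0.799700 ≈ 0.725

Pr[ground-station outage | telemetry dropout, attitude-control fault, solar radio burst] ≈ 0.725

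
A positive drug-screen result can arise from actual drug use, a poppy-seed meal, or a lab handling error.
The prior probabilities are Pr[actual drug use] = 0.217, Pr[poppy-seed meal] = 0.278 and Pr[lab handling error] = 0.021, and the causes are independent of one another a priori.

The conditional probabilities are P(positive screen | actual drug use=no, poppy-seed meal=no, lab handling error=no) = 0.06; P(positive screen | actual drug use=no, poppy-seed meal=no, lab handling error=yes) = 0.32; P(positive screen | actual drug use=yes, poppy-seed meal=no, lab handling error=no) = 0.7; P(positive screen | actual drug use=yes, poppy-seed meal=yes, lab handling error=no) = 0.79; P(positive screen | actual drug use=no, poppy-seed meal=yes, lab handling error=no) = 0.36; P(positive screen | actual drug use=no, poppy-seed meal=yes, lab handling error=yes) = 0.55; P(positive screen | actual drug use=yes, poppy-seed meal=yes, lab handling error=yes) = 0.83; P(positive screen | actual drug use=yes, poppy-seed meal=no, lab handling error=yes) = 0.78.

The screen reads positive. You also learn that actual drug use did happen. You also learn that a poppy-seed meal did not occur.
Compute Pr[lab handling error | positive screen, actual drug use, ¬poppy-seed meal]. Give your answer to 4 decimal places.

Pr[lab handling error | positive screen, actual drug use, ¬poppy-seed meal] ≈ 0.0233

P(positive screen | actual drug use, ¬poppy-seed meal) = 0.7×0.979 + 0.78×0.021 = 0.685300 + 0.016380 = 0.701680
The lab handling error-present share is 0.78×0.021 = 0.016380.
So P(lab handling error | positive screen, actual drug use, ¬poppy-seed meal) = 0.016380/0.701680 ≈ 0.0233.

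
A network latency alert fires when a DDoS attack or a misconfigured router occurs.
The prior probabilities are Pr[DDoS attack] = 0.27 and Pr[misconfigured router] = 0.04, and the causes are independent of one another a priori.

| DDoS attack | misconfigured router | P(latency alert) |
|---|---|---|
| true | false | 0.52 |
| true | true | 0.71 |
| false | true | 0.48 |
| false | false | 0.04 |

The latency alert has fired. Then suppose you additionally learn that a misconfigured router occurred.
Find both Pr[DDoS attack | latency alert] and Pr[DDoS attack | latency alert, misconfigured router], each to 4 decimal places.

Enumerate the 4 (DDoS attack, misconfigured router) configurations and weight by the priors:
  P(latency alert) = 0.04*0.73*0.96 + 0.48*0.73*0.04 + 0.52*0.27*0.96 + 0.71*0.27*0.04
        = 0.028032 + 0.014016 + 0.134784 + 0.007668 = 0.184500
Configurations with DDoS attack contribute 0.142452, so
  P(DDoS attack | latency alert) = 0.142452 / 0.184500 ≈ 0.7721

Now also conditioning on misconfigured router=true:
Numerator (weight on configurations with DDoS attack): 0.71×0.27 = 0.191700
The normalizing constant is 0.48×0.73 + 0.71×0.27 = 0.542100
P(DDoS attack | latency alert, misconfigured router) = 0.191700/0.542100 ≈ 0.3536
This is intercausal reasoning (explaining away): once misconfigured router accounts for the latency alert, DDoS attack becomes less likely.

Pr[DDoS attack | latency alert] ≈ 0.7721; Pr[DDoS attack | latency alert, misconfigured router] ≈ 0.3536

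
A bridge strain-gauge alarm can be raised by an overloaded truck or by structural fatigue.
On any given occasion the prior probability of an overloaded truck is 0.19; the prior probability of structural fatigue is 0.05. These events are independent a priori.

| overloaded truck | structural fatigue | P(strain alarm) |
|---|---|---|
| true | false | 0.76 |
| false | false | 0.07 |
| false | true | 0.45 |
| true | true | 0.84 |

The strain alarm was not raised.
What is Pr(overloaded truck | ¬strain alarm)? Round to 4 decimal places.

P(¬strain alarm) = 0.93·0.81·0.95 + 0.55·0.81·0.05 + 0.24·0.19·0.95 + 0.16·0.19·0.05 = 0.715635 + 0.022275 + 0.043320 + 0.001520 = 0.782750
Restricting to configurations with overloaded truck present: 0.043320 + 0.001520 = 0.044840.
P(overloaded truck | ¬strain alarm) = 0.044840 / 0.782750 ≈ 0.0573

Pr(overloaded truck | ¬strain alarm) ≈ 0.0573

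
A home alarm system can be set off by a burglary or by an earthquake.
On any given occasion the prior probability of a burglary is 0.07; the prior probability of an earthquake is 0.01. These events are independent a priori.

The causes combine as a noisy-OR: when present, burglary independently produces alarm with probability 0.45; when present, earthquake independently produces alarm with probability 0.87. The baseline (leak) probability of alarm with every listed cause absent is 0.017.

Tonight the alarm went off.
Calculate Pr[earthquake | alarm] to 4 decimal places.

Pr[earthquake | alarm] ≈ 0.1558

Under noisy-OR, P(alarm | causes) = 1 − (1−0.017)·∏(1−qᵢ) over the active causes.
For the numerator, keep only earthquake=true terms: 0.008112 + 0.000651 = 0.008763
The normalizing constant is 0.017·0.93·0.99 + 0.87221·0.93·0.01 + 0.45935·0.07·0.99 + 0.929716·0.07·0.01 = 0.056248
Posterior = 0.008763 / 0.056248 ≈ 0.1558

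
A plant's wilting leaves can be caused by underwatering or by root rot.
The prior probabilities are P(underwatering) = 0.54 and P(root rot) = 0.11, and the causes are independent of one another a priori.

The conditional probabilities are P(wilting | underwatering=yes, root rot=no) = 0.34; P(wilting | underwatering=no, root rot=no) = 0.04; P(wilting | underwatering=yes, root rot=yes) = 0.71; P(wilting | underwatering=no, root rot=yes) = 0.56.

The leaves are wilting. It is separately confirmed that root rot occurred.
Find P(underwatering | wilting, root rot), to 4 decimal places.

P(underwatering | wilting, root rot) ≈ 0.5981

By total probability over both values of underwatering:
  P(wilting | root rot) = 0.56×0.46 + 0.71×0.54
        = 0.257600 + 0.383400 = 0.641000
Keeping only the underwatering-present terms gives 0.383400, so
  P(underwatering | wilting, root rot) = 0.383400 / 0.641000 ≈ 0.5981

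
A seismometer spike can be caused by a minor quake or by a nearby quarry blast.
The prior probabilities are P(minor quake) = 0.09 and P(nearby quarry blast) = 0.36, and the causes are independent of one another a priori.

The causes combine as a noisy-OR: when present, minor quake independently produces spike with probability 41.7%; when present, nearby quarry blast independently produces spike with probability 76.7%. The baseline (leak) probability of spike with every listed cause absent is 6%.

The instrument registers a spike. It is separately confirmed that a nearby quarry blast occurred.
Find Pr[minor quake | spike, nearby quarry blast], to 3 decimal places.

Under noisy-OR, P(spike | causes) = 1 − (1−0.06)·∏(1−qᵢ) over the active causes.
P(spike | nearby quarry blast) = 0.78098·0.91 + 0.872311·0.09 = 0.710692 + 0.078508 = 0.789200
Of this, 0.078508 comes from 0.872311·0.09 (the minor quake=true cases).
So P(minor quake | spike, nearby quarry blast) = 0.078508/0.789200 ≈ 0.099.

Pr[minor quake | spike, nearby quarry blast] ≈ 0.099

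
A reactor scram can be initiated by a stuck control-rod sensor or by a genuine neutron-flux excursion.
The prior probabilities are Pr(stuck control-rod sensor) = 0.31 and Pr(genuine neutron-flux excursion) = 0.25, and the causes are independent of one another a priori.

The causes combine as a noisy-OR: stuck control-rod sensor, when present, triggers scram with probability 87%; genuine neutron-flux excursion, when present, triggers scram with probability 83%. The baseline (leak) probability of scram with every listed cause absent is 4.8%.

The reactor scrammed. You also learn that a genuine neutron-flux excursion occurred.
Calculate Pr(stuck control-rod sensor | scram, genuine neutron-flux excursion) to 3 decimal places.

Under noisy-OR, P(scram | causes) = 1 − (1−0.048)·∏(1−qᵢ) over the active causes.
Weight on stuck control-rod sensor=true, given the evidence: 0.978961×0.31 = 0.303478
Denominator P(scram | genuine neutron-flux excursion): 0.83816×0.69 + 0.978961×0.31 = 0.881808
P(stuck control-rod sensor | scram, genuine neutron-flux excursion) = 0.303478/0.881808 ≈ 0.344

Pr(stuck control-rod sensor | scram, genuine neutron-flux excursion) ≈ 0.344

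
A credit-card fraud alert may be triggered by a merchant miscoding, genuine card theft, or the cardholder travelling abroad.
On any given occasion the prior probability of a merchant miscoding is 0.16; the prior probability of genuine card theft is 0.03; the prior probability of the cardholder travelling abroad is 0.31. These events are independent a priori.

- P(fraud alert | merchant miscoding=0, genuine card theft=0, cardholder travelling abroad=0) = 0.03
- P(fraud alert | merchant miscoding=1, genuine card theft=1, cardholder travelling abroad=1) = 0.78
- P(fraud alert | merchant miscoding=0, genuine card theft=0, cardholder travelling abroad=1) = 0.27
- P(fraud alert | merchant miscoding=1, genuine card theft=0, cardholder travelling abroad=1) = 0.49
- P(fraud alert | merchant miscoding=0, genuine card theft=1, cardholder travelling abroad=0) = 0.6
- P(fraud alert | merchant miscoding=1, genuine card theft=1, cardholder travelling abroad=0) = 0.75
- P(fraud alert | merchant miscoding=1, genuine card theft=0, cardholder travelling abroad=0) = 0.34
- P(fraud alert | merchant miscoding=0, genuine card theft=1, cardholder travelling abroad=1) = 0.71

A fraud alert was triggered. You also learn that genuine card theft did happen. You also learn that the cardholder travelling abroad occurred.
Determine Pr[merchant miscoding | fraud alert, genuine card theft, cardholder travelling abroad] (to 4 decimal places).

P(fraud alert | genuine card theft, cardholder travelling abroad) = 0.71*0.84 + 0.78*0.16 = 0.596400 + 0.124800 = 0.721200
Restricting to configurations with merchant miscoding present: 0.78*0.16 = 0.124800.
Hence the posterior is 0.124800/0.721200 ≈ 0.1730.

Pr[merchant miscoding | fraud alert, genuine card theft, cardholder travelling abroad] ≈ 0.1730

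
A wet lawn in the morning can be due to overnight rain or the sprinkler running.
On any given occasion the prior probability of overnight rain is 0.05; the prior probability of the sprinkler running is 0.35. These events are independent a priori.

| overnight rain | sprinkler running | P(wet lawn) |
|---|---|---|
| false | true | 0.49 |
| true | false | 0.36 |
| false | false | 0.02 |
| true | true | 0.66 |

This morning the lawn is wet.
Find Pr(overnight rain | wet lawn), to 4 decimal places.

P(wet lawn) = 0.02·0.95·0.65 + 0.49·0.95·0.35 + 0.36·0.05·0.65 + 0.66·0.05·0.35 = 0.012350 + 0.162925 + 0.011700 + 0.011550 = 0.198525
Of this, 0.023250 comes from 0.011700 + 0.011550 (the overnight rain=true cases).
Hence the posterior is 0.023250/0.198525 ≈ 0.1171.

Pr(overnight rain | wet lawn) ≈ 0.1171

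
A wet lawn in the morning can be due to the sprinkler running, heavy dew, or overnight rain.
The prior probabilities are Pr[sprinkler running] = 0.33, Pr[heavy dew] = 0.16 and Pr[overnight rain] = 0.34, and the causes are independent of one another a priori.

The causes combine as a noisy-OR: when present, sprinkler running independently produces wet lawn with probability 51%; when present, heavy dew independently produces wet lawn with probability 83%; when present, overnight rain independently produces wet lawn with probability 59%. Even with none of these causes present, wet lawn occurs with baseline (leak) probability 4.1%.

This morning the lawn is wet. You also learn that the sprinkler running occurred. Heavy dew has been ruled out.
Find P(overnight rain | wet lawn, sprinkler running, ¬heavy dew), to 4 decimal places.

Under noisy-OR, P(wet lawn | causes) = 1 − (1−0.041)·∏(1−qᵢ) over the active causes.
P(wet lawn | sprinkler running, ¬heavy dew) = 0.53009*0.66 + 0.807337*0.34 = 0.349859 + 0.274495 = 0.624354
The overnight rain-present share is 0.807337*0.34 = 0.274495.
Hence the posterior is 0.274495/0.624354 ≈ 0.4396.

P(overnight rain | wet lawn, sprinkler running, ¬heavy dew) ≈ 0.4396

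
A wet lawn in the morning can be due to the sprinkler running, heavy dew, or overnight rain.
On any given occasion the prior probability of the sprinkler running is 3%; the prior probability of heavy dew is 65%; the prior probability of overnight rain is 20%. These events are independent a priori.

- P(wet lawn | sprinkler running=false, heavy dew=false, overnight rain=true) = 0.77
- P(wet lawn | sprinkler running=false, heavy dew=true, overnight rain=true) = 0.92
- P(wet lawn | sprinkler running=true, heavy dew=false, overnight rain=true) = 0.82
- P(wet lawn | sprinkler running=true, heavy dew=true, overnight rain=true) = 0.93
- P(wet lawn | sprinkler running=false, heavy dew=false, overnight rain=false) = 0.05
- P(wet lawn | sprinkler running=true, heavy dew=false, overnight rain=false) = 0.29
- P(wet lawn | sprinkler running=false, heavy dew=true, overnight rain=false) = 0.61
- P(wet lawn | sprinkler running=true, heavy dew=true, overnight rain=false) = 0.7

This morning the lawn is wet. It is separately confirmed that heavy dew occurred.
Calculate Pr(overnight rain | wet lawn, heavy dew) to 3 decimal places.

P(wet lawn | heavy dew) = 0.61·0.97·0.8 + 0.92·0.97·0.2 + 0.7·0.03·0.8 + 0.93·0.03·0.2 = 0.473360 + 0.178480 + 0.016800 + 0.005580 = 0.674220
The overnight rain-present share is 0.178480 + 0.005580 = 0.184060.
So P(overnight rain | wet lawn, heavy dew) = 0.184060/0.674220 ≈ 0.273.

Pr(overnight rain | wet lawn, heavy dew) ≈ 0.273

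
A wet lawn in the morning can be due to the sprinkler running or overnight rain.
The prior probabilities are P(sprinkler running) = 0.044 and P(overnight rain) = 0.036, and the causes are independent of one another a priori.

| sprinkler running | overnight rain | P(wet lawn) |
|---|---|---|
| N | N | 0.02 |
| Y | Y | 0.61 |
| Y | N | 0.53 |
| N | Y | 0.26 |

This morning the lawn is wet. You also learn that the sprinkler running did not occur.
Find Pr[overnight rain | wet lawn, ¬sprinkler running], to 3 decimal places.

P(wet lawn | ¬sprinkler running) = 0.02×0.964 + 0.26×0.036 = 0.019280 + 0.009360 = 0.028640
The overnight rain-present share is 0.26×0.036 = 0.009360.
P(overnight rain | wet lawn, ¬sprinkler running) = 0.009360 / 0.028640 ≈ 0.327

Pr[overnight rain | wet lawn, ¬sprinkler running] ≈ 0.327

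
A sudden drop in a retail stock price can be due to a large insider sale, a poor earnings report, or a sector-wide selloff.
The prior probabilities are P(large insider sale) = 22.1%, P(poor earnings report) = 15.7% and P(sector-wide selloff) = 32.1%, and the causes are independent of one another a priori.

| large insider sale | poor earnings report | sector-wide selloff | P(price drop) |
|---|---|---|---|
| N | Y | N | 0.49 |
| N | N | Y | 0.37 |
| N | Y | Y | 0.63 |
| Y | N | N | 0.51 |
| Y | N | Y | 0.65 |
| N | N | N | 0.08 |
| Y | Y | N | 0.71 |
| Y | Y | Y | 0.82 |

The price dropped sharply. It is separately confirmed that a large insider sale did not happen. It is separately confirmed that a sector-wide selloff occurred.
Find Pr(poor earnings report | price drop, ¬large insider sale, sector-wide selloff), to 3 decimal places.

Sum P(price drop|·) weighted by the priors over both values of poor earnings report:
  P(price drop | ¬large insider sale, sector-wide selloff) = 0.37*0.843 + 0.63*0.157
        = 0.311910 + 0.098910 = 0.410820
Keeping only the poor earnings report-present terms gives 0.098910, so
  P(poor earnings report | price drop, ¬large insider sale, sector-wide selloff) = 0.098910 / 0.410820 ≈ 0.241

Pr(poor earnings report | price drop, ¬large insider sale, sector-wide selloff) ≈ 0.241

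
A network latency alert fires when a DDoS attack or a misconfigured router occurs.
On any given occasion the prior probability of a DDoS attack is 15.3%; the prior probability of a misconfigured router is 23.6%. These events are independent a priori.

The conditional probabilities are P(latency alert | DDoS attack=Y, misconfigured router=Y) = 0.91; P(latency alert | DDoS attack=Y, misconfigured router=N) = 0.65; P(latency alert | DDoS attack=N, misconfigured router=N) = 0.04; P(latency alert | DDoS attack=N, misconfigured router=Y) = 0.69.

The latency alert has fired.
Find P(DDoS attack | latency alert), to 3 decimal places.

P(DDoS attack | latency alert) ≈ 0.399

P(latency alert) = 0.04×0.847×0.764 + 0.69×0.847×0.236 + 0.65×0.153×0.764 + 0.91×0.153×0.236 = 0.025884 + 0.137925 + 0.075980 + 0.032858 = 0.272647
Of this, 0.108838 comes from 0.075980 + 0.032858 (the DDoS attack=true cases).
So P(DDoS attack | latency alert) = 0.108838/0.272647 ≈ 0.399.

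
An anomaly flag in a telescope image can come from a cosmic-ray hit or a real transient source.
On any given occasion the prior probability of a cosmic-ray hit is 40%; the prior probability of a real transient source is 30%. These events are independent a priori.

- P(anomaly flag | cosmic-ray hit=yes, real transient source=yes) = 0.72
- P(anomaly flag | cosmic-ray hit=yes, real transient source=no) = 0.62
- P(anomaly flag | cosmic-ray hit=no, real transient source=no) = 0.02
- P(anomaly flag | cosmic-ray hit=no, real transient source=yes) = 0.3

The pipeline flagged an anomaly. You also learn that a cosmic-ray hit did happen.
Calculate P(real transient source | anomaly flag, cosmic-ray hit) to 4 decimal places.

For the numerator, keep only real transient source=true terms: 0.72*0.3 = 0.216000
Normalizer over all consistent configurations: 0.62*0.7 + 0.72*0.3 = 0.650000
Posterior = 0.216000 / 0.650000 ≈ 0.3323

P(real transient source | anomaly flag, cosmic-ray hit) ≈ 0.3323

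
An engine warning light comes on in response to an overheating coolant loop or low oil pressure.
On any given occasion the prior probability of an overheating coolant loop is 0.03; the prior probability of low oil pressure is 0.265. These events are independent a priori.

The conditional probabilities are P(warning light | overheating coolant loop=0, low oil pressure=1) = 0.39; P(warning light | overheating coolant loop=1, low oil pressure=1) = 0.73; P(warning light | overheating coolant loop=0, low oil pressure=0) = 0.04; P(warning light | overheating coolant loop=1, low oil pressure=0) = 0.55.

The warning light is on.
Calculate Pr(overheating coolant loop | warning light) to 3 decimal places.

Pr(overheating coolant loop | warning light) ≈ 0.122

P(warning light) = 0.04×0.97×0.735 + 0.39×0.97×0.265 + 0.55×0.03×0.735 + 0.73×0.03×0.265 = 0.028518 + 0.100250 + 0.012128 + 0.005804 = 0.146700
Restricting to configurations with overheating coolant loop present: 0.012128 + 0.005804 = 0.017932.
Hence the posterior is 0.017932/0.146700 ≈ 0.122.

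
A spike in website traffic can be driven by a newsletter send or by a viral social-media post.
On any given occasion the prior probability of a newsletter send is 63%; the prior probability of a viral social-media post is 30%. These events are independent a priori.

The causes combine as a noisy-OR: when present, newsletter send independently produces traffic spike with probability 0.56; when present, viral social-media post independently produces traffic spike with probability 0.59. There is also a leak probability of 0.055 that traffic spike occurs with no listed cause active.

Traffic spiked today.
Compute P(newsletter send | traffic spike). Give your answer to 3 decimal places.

P(newsletter send | traffic spike) ≈ 0.834

Under noisy-OR, P(traffic spike | causes) = 1 − (1−0.055)·∏(1−qᵢ) over the active causes.
For the numerator, keep only newsletter send=true terms: 0.257632 + 0.156780 = 0.414412
Normalizer over all consistent configurations: 0.055×0.37×0.7 + 0.61255×0.37×0.3 + 0.5842×0.63×0.7 + 0.829522×0.63×0.3 = 0.496650
P(newsletter send | traffic spike) = 0.414412/0.496650 ≈ 0.834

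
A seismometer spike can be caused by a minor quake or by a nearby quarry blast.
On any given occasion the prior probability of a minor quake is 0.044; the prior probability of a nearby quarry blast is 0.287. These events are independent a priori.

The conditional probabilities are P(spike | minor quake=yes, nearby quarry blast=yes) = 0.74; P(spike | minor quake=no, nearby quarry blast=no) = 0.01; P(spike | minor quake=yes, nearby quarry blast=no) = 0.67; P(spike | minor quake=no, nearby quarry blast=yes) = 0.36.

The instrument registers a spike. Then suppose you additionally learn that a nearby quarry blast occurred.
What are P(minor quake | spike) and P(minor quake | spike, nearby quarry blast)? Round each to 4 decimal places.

P(minor quake | spike) ≈ 0.2233; P(minor quake | spike, nearby quarry blast) ≈ 0.0864

By total probability over the 4 (minor quake, nearby quarry blast) configurations:
  P(spike) = 0.01*0.956*0.713 + 0.36*0.956*0.287 + 0.67*0.044*0.713 + 0.74*0.044*0.287
        = 0.006816 + 0.098774 + 0.021019 + 0.009345 = 0.135954
Configurations with minor quake contribute 0.030364, so
  P(minor quake | spike) = 0.030364 / 0.135954 ≈ 0.2233

Now also conditioning on nearby quarry blast=true:
Weight on minor quake=true, given the evidence: 0.74·0.044 = 0.032560
Denominator P(spike | nearby quarry blast): 0.36·0.956 + 0.74·0.044 = 0.376720
Posterior = 0.032560 / 0.376720 ≈ 0.0864
— nearby quarry blast explains away the evidence for minor quake.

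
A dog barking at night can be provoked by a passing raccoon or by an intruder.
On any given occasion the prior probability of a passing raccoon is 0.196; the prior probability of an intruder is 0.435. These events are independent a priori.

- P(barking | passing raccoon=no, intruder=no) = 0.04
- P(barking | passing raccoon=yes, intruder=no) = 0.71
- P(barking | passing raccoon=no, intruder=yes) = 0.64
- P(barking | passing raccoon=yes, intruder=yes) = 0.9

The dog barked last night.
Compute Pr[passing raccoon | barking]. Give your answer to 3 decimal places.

Enumerate the 4 (passing raccoon, intruder) configurations and weight by the priors:
  P(barking) = 0.04*0.804*0.565 + 0.64*0.804*0.435 + 0.71*0.196*0.565 + 0.9*0.196*0.435
        = 0.018170 + 0.223834 + 0.078625 + 0.076734 = 0.397363
Configurations with passing raccoon contribute 0.155359, so
  P(passing raccoon | barking) = 0.155359 / 0.397363 ≈ 0.391

Pr[passing raccoon | barking] ≈ 0.391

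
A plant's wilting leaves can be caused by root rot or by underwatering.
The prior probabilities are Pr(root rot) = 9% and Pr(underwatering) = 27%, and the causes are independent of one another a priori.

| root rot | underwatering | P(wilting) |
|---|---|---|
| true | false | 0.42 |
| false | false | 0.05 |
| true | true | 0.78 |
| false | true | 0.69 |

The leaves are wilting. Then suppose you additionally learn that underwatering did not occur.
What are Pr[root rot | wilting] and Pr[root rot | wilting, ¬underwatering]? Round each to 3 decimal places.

Pr[root rot | wilting] ≈ 0.187; Pr[root rot | wilting, ¬underwatering] ≈ 0.454

Weight on root rot=true, given the evidence: 0.027594 + 0.018954 = 0.046548
Denominator P(wilting): 0.05·0.91·0.73 + 0.69·0.91·0.27 + 0.42·0.09·0.73 + 0.78·0.09·0.27 = 0.249296
P(root rot | wilting) = 0.046548/0.249296 ≈ 0.187

Now condition on the additional information:
Sum P(wilting|·) weighted by the priors over both values of root rot:
  P(wilting | ¬underwatering) = 0.05·0.91 + 0.42·0.09
        = 0.045500 + 0.037800 = 0.083300
Configurations with root rot contribute 0.037800, so
  P(root rot | wilting, ¬underwatering) = 0.037800 / 0.083300 ≈ 0.454
Ruling out underwatering raises the posterior on root rot — the flip side of explaining away.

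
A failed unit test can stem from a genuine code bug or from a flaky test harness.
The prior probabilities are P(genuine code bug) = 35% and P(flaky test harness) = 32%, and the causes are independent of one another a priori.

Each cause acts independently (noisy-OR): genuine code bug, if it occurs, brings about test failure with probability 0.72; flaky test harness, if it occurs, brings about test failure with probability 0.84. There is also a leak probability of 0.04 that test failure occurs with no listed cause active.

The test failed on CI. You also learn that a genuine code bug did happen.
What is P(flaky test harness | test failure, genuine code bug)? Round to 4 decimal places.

Under noisy-OR, P(test failure | causes) = 1 − (1−0.04)·∏(1−qᵢ) over the active causes.
Weight on flaky test harness=true, given the evidence: 0.956992·0.32 = 0.306237
The normalizing constant is 0.7312·0.68 + 0.956992·0.32 = 0.803453
P(flaky test harness | test failure, genuine code bug) = 0.306237/0.803453 ≈ 0.3812

P(flaky test harness | test failure, genuine code bug) ≈ 0.3812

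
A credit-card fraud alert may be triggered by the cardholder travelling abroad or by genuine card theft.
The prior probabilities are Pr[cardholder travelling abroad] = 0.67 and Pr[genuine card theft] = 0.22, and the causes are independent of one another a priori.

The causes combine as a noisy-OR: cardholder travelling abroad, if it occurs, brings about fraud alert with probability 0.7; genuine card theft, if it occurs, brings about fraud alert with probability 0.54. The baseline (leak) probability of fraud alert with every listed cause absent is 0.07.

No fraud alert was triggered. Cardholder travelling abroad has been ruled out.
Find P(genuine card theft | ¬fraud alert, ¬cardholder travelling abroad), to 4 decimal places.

P(genuine card theft | ¬fraud alert, ¬cardholder travelling abroad) ≈ 0.1148

Under noisy-OR, P(fraud alert | causes) = 1 − (1−0.07)·∏(1−qᵢ) over the active causes.
P(¬fraud alert | ¬cardholder travelling abroad) = 0.93*0.78 + 0.4278*0.22 = 0.725400 + 0.094116 = 0.819516
Restricting to configurations with genuine card theft present: 0.4278*0.22 = 0.094116.
Hence the posterior is 0.094116/0.819516 ≈ 0.1148.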